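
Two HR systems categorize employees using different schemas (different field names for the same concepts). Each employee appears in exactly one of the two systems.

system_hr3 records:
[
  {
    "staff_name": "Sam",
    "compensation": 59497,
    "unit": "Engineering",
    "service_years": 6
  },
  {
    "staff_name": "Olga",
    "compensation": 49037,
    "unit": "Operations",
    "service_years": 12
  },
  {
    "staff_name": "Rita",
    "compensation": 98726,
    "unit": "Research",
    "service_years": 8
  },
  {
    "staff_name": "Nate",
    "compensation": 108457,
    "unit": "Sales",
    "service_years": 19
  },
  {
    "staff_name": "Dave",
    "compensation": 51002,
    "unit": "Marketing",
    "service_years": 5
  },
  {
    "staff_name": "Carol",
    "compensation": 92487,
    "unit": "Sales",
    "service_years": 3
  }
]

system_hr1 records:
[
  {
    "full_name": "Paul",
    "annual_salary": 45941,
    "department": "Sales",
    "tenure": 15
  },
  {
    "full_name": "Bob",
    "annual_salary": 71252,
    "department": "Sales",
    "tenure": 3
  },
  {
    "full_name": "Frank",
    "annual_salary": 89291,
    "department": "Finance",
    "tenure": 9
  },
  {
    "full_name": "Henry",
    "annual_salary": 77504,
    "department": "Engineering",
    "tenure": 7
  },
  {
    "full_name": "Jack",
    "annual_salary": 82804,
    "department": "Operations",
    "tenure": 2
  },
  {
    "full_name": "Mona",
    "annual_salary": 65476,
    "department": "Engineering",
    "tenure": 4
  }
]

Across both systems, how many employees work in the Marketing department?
1

Schema mapping: "unit" (system_hr3) = "department" (system_hr1) = department

Marketing employees in system_hr3: 1
Marketing employees in system_hr1: 0

Total in Marketing: 1 + 0 = 1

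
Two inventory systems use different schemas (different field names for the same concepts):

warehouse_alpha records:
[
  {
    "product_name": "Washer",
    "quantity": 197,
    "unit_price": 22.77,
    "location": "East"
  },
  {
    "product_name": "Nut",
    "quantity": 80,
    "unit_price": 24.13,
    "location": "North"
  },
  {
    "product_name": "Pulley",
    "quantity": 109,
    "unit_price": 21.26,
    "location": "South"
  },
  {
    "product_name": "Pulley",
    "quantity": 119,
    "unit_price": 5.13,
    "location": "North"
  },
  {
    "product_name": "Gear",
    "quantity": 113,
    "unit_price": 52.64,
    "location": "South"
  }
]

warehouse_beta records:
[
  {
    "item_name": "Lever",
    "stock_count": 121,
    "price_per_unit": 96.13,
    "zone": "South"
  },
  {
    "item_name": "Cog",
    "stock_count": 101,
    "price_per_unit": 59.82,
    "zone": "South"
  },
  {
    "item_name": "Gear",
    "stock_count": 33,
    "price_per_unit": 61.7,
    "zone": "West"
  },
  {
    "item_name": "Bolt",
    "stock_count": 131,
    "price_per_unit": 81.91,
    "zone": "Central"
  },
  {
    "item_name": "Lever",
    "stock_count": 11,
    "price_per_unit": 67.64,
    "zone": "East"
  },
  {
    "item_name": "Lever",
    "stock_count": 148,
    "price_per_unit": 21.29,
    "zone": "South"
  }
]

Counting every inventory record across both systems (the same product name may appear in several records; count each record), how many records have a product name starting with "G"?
2

Schema mapping: "product_name" (warehouse_alpha) = "item_name" (warehouse_beta) = product name

Records with product name starting with "G" in warehouse_alpha: 1
Records with product name starting with "G" in warehouse_beta: 1

Total: 1 + 1 = 2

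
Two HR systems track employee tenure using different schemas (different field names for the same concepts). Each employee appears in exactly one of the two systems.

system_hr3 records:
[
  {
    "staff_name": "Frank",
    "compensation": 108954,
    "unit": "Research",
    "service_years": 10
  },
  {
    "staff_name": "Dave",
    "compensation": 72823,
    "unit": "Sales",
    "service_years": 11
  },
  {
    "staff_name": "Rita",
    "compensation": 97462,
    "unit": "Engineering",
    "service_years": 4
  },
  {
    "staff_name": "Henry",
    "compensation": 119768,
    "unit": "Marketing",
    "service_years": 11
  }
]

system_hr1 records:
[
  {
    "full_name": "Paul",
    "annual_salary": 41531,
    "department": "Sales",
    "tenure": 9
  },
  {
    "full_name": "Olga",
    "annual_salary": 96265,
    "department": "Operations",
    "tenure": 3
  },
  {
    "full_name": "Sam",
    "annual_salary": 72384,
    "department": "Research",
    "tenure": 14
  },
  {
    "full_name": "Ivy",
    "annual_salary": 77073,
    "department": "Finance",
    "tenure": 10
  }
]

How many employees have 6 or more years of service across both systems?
6

Reconcile schemas: "service_years" (system_hr3) = "tenure" (system_hr1) = years of service

From system_hr3: 3 employees with >= 6 years
From system_hr1: 3 employees with >= 6 years

Total: 3 + 3 = 6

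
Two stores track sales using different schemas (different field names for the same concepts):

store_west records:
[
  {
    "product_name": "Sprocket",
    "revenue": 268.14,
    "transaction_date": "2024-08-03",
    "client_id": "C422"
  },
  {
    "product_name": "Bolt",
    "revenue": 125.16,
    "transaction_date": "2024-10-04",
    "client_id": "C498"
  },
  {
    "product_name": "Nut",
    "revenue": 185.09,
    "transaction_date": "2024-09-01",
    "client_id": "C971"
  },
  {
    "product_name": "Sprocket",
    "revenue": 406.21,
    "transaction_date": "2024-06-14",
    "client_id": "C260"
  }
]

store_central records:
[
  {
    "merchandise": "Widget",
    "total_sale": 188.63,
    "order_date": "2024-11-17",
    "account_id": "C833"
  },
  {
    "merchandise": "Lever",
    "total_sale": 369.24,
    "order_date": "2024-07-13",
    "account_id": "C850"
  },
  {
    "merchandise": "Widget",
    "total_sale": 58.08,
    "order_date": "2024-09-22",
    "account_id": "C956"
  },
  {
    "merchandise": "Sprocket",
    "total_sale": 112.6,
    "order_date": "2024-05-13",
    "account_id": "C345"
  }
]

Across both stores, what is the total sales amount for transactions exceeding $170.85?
1417.31

Schema mapping: "revenue" (store_west) = "total_sale" (store_central) = sale amount

Sum of sales > $170.85 in store_west: 859.44
Sum of sales > $170.85 in store_central: 557.87

Total: 859.44 + 557.87 = 1417.31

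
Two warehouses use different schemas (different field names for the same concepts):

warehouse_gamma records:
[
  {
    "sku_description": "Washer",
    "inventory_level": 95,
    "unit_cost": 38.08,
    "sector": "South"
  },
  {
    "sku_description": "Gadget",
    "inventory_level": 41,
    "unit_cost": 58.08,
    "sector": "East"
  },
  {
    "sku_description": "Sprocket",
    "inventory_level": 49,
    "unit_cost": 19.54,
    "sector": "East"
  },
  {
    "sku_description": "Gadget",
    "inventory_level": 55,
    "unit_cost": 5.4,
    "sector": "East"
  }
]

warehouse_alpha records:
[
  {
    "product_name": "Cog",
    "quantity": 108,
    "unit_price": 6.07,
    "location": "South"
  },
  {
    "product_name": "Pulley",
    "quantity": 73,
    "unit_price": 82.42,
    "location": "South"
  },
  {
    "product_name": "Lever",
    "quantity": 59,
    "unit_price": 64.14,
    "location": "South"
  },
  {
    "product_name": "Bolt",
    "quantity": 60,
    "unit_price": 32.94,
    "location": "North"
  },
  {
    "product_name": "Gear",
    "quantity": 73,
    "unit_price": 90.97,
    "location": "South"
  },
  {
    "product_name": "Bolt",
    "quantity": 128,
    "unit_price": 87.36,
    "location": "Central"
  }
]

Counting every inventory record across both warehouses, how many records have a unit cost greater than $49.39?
5

Schema mapping: "unit_cost" (warehouse_gamma) = "unit_price" (warehouse_alpha) = unit cost

Records > $49.39 in warehouse_gamma: 1
Records > $49.39 in warehouse_alpha: 4

Total count: 1 + 4 = 5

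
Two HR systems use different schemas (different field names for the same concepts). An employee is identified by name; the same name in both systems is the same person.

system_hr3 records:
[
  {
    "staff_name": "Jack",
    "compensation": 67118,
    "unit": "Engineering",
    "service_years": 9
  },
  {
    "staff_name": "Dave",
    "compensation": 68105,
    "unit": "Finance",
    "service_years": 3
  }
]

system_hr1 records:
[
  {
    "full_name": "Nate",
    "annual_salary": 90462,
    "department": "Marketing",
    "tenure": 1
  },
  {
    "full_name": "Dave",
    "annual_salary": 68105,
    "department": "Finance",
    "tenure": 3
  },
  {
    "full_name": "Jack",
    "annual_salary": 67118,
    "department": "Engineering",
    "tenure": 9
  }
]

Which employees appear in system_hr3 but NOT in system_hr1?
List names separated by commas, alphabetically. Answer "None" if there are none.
None

Schema mapping: "staff_name" (system_hr3) = "full_name" (system_hr1) = employee name

Names in system_hr3: ['Dave', 'Jack']
Names in system_hr1: ['Dave', 'Jack', 'Nate']

In system_hr3 but not system_hr1: None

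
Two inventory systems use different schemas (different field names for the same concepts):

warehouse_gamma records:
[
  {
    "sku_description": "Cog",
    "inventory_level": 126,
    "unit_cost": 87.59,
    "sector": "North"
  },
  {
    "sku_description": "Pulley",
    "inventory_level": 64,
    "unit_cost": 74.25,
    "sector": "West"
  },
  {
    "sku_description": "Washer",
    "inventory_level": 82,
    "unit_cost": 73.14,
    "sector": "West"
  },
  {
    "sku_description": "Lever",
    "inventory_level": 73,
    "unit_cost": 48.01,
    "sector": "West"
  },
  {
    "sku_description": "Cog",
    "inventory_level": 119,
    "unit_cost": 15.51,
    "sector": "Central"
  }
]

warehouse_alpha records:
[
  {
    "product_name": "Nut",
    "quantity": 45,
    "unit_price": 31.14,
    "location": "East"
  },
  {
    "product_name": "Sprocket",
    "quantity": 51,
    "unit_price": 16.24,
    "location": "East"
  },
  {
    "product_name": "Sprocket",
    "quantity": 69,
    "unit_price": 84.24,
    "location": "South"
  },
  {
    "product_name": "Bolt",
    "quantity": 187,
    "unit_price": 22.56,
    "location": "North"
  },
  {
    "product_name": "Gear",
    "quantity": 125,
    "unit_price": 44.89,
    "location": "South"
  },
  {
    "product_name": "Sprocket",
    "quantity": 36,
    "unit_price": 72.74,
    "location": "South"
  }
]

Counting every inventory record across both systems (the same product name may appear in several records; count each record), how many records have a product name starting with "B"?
1

Schema mapping: "sku_description" (warehouse_gamma) = "product_name" (warehouse_alpha) = product name

Records with product name starting with "B" in warehouse_gamma: 0
Records with product name starting with "B" in warehouse_alpha: 1

Total: 0 + 1 = 1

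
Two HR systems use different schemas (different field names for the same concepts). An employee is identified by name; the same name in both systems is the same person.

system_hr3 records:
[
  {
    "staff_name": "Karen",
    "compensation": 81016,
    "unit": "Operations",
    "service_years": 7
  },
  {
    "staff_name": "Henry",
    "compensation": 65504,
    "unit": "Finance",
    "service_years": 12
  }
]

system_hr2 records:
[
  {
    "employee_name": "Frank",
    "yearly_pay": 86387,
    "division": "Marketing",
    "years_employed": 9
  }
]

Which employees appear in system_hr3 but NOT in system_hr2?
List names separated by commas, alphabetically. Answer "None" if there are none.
Henry, Karen

Schema mapping: "staff_name" (system_hr3) = "employee_name" (system_hr2) = employee name

Names in system_hr3: ['Henry', 'Karen']
Names in system_hr2: ['Frank']

In system_hr3 but not system_hr2: ['Henry', 'Karen']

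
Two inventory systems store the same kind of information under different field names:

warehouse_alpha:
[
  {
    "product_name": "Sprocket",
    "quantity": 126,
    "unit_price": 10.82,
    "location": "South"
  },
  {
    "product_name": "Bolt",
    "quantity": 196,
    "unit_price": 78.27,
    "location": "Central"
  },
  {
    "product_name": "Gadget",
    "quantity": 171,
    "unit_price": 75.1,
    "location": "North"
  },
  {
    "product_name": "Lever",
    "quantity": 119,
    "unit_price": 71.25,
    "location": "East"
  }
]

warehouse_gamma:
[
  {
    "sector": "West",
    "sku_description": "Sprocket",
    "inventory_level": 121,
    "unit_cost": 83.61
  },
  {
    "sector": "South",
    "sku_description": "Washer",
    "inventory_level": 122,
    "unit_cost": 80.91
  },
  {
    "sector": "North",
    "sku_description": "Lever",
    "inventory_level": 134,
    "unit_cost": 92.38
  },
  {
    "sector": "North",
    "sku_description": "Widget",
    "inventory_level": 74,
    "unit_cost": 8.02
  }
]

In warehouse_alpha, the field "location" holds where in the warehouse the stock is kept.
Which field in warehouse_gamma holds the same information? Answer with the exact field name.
sector

In warehouse_alpha, "location" holds where in the warehouse the stock is kept.
The fields in warehouse_gamma are: "sector", "sku_description", "inventory_level", "unit_cost".
"sector" is the match: the name refers to the same concept and its values are area labels (e.g. 'North', 'South').
The other fields ("sku_description", "inventory_level", "unit_cost") hold different kinds of data.

So "location" in warehouse_alpha corresponds to "sector" in warehouse_gamma.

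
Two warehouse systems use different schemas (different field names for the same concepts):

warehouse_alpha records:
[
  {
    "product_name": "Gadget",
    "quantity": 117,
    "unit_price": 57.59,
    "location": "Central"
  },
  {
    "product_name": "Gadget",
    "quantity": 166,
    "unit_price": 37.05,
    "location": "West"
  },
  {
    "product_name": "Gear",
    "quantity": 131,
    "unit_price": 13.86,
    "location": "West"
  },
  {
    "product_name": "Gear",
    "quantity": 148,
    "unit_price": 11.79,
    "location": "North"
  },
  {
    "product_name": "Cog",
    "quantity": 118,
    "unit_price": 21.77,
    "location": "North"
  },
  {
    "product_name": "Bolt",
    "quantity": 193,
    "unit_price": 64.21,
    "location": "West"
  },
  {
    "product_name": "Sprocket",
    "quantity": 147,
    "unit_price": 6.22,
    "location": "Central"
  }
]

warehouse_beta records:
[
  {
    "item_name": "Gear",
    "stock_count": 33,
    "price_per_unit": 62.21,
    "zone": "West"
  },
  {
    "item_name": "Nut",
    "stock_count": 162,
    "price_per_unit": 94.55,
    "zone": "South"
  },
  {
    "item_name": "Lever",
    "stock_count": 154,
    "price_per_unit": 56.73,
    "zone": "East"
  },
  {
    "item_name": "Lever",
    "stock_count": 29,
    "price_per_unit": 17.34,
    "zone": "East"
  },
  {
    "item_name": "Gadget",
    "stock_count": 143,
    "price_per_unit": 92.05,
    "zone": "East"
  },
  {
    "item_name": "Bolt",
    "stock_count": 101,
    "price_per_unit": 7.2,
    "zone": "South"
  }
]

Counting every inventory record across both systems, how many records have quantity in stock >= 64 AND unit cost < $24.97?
5

Schema mappings:
- "quantity" (warehouse_alpha) = "stock_count" (warehouse_beta) = quantity
- "unit_price" (warehouse_alpha) = "price_per_unit" (warehouse_beta) = unit cost

Records meeting both conditions in warehouse_alpha: 4
Records meeting both conditions in warehouse_beta: 1

Total: 4 + 1 = 5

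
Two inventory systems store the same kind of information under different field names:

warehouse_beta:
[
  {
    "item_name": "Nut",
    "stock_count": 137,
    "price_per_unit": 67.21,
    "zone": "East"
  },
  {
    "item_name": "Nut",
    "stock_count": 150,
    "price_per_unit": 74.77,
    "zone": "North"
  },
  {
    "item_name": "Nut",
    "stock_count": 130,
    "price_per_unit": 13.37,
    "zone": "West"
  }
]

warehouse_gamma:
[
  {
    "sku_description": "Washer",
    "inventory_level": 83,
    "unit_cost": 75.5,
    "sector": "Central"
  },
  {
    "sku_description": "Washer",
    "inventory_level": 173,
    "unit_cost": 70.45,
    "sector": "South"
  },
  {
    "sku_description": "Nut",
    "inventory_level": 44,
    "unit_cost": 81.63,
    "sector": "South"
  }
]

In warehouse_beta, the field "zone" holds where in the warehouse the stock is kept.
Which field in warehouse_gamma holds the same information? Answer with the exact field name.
sector

In warehouse_beta, "zone" holds where in the warehouse the stock is kept.
The fields in warehouse_gamma are: "sku_description", "inventory_level", "unit_cost", "sector".
"sector" is the match: the name refers to the same concept and its values are area labels (e.g. 'Central', 'South').
The other fields ("sku_description", "inventory_level", "unit_cost") hold different kinds of data.

So "zone" in warehouse_beta corresponds to "sector" in warehouse_gamma.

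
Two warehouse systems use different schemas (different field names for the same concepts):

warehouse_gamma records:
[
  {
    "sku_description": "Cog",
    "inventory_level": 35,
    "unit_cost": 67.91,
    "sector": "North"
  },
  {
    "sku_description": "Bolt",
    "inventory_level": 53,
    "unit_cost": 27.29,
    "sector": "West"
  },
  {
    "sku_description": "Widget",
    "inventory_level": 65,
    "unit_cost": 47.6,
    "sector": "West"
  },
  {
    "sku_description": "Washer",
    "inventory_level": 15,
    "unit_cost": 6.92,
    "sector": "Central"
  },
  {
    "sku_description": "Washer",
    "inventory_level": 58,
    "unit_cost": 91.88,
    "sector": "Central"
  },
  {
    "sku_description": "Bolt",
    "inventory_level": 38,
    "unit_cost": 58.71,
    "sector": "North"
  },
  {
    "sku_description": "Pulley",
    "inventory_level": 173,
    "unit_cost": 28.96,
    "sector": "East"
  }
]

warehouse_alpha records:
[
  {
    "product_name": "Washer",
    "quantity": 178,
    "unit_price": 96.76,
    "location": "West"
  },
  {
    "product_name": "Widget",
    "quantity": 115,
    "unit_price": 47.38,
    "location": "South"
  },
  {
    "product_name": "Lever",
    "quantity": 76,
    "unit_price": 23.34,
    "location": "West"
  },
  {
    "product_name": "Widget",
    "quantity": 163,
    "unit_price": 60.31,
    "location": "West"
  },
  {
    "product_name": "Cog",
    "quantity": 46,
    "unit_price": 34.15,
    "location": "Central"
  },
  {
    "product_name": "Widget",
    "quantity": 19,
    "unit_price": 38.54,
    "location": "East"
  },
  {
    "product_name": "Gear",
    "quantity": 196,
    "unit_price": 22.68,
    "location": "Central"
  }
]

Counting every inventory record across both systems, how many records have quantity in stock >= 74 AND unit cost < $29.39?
3

Schema mappings:
- "inventory_level" (warehouse_gamma) = "quantity" (warehouse_alpha) = quantity
- "unit_cost" (warehouse_gamma) = "unit_price" (warehouse_alpha) = unit cost

Records meeting both conditions in warehouse_gamma: 1
Records meeting both conditions in warehouse_alpha: 2

Total: 1 + 2 = 3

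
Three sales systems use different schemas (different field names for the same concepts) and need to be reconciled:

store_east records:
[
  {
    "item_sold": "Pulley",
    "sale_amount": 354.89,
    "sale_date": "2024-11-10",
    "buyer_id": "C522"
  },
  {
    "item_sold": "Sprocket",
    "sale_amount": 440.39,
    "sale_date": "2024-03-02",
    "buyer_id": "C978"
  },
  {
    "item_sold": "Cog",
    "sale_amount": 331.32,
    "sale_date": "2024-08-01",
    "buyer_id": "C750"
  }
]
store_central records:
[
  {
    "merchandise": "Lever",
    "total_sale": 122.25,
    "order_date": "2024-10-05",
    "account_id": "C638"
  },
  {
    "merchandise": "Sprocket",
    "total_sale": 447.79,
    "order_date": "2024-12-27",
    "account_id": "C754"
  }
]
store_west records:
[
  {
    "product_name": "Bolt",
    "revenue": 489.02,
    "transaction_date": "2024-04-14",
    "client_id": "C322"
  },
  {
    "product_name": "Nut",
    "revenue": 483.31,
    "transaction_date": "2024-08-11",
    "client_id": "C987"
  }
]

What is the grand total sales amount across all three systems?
2668.97

Schema reconciliation - all amount fields map to sale amount:

store_east (sale_amount): 1126.6
store_central (total_sale): 570.04
store_west (revenue): 972.33

Grand total: 2668.97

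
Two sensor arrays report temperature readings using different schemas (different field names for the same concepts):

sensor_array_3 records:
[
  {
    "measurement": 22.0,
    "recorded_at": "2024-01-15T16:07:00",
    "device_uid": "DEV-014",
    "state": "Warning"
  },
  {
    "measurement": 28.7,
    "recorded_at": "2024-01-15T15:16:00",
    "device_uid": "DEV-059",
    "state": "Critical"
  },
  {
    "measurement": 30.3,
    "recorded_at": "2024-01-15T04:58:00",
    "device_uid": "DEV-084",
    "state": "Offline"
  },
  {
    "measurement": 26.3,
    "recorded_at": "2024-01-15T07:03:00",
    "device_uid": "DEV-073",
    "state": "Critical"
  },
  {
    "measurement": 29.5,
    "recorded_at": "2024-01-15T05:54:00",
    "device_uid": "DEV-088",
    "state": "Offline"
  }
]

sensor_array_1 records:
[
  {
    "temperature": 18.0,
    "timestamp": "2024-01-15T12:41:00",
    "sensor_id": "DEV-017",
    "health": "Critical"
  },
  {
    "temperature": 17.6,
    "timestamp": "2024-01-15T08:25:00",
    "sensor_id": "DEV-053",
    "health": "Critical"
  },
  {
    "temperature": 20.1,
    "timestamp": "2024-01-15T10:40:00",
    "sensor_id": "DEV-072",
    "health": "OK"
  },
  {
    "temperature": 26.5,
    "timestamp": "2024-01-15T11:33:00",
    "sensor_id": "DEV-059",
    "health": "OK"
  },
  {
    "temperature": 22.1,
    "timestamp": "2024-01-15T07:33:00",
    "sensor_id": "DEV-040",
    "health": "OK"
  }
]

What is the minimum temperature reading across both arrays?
17.6

Schema mapping: "measurement" (sensor_array_3) = "temperature" (sensor_array_1) = temperature reading

Minimum in sensor_array_3: 22.0
Minimum in sensor_array_1: 17.6

Overall minimum: min(22.0, 17.6) = 17.6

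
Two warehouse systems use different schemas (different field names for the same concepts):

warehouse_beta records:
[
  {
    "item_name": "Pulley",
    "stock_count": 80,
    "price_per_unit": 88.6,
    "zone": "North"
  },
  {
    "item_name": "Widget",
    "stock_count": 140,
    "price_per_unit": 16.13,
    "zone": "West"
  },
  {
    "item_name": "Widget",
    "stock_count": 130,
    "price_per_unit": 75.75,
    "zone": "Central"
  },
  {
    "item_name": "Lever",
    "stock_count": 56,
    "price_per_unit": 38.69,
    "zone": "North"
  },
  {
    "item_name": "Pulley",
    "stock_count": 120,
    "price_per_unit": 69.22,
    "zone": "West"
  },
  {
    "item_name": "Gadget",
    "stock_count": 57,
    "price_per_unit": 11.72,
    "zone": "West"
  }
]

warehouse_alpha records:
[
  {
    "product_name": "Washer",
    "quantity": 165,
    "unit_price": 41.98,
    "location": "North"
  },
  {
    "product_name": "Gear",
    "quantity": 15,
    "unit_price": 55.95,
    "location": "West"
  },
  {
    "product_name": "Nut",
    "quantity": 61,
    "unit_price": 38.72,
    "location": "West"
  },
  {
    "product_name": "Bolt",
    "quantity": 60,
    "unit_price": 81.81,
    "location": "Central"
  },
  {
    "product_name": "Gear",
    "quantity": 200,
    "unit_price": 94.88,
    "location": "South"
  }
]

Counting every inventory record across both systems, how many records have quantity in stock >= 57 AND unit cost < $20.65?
2

Schema mappings:
- "stock_count" (warehouse_beta) = "quantity" (warehouse_alpha) = quantity
- "price_per_unit" (warehouse_beta) = "unit_price" (warehouse_alpha) = unit cost

Records meeting both conditions in warehouse_beta: 2
Records meeting both conditions in warehouse_alpha: 0

Total: 2 + 0 = 2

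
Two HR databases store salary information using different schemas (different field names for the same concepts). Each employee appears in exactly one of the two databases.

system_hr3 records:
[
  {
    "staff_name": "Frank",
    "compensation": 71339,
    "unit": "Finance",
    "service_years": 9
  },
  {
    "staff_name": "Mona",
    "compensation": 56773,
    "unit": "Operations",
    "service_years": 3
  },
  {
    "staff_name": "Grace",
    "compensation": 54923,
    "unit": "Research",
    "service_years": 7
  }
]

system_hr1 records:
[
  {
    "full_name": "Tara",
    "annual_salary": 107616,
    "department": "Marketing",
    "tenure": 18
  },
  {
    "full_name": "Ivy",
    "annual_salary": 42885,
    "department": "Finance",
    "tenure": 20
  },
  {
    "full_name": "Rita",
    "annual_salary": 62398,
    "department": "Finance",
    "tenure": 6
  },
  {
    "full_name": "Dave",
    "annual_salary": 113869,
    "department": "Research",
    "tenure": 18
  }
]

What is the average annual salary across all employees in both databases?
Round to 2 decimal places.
72829.00

Schema mapping: "compensation" (system_hr3) = "annual_salary" (system_hr1) = annual salary

All salaries: [71339, 56773, 54923, 107616, 42885, 62398, 113869]
Sum: 509803
Count: 7
Average: 509803 / 7 = 72829.00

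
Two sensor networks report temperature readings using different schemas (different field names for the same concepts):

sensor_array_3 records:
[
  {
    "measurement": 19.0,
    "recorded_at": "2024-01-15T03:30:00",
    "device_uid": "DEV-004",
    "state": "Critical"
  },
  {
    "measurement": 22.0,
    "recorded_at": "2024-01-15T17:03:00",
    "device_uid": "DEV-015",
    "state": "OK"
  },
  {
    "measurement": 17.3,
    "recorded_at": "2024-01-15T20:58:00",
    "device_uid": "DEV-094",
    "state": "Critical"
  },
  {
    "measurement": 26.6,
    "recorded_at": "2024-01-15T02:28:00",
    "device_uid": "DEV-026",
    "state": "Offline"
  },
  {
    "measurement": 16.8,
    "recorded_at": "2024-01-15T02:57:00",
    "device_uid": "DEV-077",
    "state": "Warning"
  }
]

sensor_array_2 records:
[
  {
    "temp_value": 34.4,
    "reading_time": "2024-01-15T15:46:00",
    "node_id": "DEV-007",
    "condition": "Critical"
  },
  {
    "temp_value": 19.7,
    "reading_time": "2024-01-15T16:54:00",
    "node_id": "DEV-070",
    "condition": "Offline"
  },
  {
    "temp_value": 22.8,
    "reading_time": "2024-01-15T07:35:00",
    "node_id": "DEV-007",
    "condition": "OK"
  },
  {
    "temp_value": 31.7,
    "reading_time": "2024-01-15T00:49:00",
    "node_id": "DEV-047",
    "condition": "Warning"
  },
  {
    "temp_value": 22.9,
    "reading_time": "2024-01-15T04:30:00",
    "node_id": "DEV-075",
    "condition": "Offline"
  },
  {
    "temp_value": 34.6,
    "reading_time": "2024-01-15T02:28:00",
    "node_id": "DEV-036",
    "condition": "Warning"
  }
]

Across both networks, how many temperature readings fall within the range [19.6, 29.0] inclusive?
5

Schema mapping: "measurement" (sensor_array_3) = "temp_value" (sensor_array_2) = temperature

Readings in [19.6, 29.0] from sensor_array_3: 2
Readings in [19.6, 29.0] from sensor_array_2: 3

Total count: 2 + 3 = 5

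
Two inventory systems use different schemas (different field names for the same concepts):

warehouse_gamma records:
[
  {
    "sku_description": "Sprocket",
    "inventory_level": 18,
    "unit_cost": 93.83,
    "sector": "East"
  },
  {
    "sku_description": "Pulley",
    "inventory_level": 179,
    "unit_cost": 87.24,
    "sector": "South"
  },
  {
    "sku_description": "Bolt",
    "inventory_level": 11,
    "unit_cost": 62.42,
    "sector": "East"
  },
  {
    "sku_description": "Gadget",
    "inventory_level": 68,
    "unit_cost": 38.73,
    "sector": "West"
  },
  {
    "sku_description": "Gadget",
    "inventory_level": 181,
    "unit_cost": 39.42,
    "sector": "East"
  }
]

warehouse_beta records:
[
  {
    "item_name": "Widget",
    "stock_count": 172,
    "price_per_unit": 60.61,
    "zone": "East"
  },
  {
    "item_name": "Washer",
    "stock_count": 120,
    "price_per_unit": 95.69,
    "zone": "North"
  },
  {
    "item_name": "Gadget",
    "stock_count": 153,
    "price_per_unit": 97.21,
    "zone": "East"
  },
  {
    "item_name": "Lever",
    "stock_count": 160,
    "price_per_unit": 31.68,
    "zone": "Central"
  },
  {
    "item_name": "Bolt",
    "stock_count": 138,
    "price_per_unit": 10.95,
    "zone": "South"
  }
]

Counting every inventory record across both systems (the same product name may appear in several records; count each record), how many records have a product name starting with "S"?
1

Schema mapping: "sku_description" (warehouse_gamma) = "item_name" (warehouse_beta) = product name

Records with product name starting with "S" in warehouse_gamma: 1
Records with product name starting with "S" in warehouse_beta: 0

Total: 1 + 0 = 1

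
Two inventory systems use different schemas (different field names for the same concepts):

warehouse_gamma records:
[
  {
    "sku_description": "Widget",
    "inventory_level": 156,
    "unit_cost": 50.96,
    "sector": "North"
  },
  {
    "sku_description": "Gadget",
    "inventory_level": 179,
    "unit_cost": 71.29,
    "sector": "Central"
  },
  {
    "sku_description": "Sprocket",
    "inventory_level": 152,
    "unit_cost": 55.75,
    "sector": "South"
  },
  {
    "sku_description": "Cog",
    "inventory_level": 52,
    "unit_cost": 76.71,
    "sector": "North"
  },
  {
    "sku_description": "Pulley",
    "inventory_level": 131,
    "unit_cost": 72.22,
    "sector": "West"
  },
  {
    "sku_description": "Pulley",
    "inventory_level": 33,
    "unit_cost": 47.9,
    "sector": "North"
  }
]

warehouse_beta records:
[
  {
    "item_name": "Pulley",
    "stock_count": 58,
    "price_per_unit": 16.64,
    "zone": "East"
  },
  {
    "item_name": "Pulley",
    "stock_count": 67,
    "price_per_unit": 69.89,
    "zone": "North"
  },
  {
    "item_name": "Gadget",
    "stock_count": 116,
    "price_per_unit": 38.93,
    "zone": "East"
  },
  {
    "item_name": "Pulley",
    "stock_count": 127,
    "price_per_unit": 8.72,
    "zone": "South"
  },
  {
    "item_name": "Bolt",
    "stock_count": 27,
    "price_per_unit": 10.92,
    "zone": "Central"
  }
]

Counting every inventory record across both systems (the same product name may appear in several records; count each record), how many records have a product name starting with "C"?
1

Schema mapping: "sku_description" (warehouse_gamma) = "item_name" (warehouse_beta) = product name

Records with product name starting with "C" in warehouse_gamma: 1
Records with product name starting with "C" in warehouse_beta: 0

Total: 1 + 0 = 1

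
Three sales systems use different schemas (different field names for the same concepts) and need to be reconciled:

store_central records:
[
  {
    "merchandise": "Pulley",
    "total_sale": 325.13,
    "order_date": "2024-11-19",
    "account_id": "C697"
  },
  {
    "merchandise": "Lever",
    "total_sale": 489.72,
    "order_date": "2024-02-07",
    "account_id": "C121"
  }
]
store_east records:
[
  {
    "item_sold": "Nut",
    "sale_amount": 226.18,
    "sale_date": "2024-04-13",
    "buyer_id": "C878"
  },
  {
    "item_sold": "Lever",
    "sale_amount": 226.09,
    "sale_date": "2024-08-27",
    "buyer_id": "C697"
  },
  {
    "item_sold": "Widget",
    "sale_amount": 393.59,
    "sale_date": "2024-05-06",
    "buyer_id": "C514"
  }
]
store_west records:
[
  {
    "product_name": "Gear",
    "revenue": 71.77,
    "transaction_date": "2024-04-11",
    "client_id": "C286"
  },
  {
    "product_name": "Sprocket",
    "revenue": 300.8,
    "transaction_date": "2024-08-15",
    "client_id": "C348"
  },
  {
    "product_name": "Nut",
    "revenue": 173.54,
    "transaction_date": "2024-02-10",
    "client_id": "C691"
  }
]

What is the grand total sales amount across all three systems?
2206.82

Schema reconciliation - all amount fields map to sale amount:

store_central (total_sale): 814.85
store_east (sale_amount): 845.86
store_west (revenue): 546.11

Grand total: 2206.82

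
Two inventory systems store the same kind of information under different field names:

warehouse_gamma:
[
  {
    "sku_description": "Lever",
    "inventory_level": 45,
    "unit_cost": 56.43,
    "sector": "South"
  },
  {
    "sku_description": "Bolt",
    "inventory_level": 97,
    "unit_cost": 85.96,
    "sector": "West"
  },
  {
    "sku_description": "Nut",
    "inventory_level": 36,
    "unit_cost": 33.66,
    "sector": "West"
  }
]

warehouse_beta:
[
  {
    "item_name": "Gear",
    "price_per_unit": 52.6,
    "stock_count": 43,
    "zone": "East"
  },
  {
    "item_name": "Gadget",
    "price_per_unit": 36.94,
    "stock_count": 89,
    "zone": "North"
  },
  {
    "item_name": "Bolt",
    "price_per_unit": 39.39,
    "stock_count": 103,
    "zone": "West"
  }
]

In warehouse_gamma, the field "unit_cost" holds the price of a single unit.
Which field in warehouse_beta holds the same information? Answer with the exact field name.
price_per_unit

In warehouse_gamma, "unit_cost" holds the price of a single unit.
The fields in warehouse_beta are: "item_name", "price_per_unit", "stock_count", "zone".
"price_per_unit" is the match: the name refers to the same concept and its values are decimal currency amounts (e.g. 52.6, 36.94).
The other fields ("item_name", "stock_count", "zone") hold different kinds of data.

So "unit_cost" in warehouse_gamma corresponds to "price_per_unit" in warehouse_beta.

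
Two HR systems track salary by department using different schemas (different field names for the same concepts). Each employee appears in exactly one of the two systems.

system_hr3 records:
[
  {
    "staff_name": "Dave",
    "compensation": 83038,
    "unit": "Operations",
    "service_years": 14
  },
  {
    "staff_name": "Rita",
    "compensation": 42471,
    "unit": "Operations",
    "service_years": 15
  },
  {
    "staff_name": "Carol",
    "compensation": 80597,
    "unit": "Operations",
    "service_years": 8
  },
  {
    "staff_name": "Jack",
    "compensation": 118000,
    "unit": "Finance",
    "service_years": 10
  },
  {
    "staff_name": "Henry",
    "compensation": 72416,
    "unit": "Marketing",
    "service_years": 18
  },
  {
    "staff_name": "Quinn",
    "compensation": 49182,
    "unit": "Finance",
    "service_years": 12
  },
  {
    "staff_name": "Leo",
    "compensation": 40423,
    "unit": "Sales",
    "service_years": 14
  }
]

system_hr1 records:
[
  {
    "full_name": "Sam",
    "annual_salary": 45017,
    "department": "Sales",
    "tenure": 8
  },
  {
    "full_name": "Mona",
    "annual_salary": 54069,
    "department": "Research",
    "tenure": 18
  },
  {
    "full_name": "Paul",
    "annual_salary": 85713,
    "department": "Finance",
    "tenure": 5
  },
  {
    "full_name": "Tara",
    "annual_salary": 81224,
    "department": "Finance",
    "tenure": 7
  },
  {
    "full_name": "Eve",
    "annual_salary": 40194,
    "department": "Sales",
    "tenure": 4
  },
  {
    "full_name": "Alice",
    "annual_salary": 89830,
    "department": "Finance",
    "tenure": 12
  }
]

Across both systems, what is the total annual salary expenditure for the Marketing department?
72416

Schema mappings:
- "unit" (system_hr3) = "department" (system_hr1) = department
- "compensation" (system_hr3) = "annual_salary" (system_hr1) = salary

Marketing salaries from system_hr3: 72416
Marketing salaries from system_hr1: 0

Total: 72416 + 0 = 72416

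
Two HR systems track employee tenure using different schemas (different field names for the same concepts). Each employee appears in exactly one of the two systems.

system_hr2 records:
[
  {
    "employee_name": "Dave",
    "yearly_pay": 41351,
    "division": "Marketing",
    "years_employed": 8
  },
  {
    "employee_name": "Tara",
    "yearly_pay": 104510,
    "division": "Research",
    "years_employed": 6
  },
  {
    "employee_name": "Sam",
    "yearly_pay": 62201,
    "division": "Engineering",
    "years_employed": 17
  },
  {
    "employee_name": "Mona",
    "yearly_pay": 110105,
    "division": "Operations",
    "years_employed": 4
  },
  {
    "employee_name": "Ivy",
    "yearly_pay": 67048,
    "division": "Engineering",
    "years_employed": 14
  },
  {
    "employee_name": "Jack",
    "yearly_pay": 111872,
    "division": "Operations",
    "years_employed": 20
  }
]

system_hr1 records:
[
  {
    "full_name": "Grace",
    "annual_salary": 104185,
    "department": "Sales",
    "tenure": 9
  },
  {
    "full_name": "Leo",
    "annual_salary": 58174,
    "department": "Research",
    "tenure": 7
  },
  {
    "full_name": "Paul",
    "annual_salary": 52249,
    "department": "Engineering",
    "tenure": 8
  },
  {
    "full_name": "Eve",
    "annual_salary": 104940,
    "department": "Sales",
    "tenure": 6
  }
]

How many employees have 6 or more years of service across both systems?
9

Reconcile schemas: "years_employed" (system_hr2) = "tenure" (system_hr1) = years of service

From system_hr2: 5 employees with >= 6 years
From system_hr1: 4 employees with >= 6 years

Total: 5 + 4 = 9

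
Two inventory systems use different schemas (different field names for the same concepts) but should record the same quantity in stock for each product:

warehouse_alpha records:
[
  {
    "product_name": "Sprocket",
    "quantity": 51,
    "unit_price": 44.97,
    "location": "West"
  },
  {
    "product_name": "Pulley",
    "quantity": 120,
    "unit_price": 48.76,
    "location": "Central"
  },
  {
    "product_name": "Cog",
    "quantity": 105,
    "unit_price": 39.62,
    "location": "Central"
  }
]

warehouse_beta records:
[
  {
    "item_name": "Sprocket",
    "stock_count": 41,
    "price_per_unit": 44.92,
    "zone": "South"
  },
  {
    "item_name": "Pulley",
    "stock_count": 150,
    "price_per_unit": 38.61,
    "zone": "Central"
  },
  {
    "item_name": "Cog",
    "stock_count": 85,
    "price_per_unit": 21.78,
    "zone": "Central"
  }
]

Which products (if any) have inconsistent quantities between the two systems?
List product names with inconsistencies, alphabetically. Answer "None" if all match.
Cog, Pulley, Sprocket

Schema mappings:
- "product_name" (warehouse_alpha) = "item_name" (warehouse_beta) = product name
- "quantity" (warehouse_alpha) = "stock_count" (warehouse_beta) = quantity

Comparison:
  Sprocket: 51 vs 41 - MISMATCH
  Pulley: 120 vs 150 - MISMATCH
  Cog: 105 vs 85 - MISMATCH

Products with inconsistencies: Cog, Pulley, Sprocket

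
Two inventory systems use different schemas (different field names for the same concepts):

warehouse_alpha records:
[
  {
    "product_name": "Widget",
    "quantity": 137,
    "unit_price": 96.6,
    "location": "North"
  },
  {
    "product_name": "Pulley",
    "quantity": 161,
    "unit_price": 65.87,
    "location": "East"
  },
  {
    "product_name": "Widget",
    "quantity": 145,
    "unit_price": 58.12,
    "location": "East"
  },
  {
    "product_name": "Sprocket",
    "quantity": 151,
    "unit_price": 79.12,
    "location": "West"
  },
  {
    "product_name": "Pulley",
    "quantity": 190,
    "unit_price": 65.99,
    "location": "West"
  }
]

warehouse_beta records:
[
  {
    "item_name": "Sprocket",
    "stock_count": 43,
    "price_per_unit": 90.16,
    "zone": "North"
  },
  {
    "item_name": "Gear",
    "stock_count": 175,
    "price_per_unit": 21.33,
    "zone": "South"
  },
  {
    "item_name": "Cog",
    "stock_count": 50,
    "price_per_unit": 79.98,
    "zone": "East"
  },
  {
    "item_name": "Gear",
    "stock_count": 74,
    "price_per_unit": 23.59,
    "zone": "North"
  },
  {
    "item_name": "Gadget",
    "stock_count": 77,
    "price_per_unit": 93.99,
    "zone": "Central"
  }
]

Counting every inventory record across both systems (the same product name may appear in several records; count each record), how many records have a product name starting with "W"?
2

Schema mapping: "product_name" (warehouse_alpha) = "item_name" (warehouse_beta) = product name

Records with product name starting with "W" in warehouse_alpha: 2
Records with product name starting with "W" in warehouse_beta: 0

Total: 2 + 0 = 2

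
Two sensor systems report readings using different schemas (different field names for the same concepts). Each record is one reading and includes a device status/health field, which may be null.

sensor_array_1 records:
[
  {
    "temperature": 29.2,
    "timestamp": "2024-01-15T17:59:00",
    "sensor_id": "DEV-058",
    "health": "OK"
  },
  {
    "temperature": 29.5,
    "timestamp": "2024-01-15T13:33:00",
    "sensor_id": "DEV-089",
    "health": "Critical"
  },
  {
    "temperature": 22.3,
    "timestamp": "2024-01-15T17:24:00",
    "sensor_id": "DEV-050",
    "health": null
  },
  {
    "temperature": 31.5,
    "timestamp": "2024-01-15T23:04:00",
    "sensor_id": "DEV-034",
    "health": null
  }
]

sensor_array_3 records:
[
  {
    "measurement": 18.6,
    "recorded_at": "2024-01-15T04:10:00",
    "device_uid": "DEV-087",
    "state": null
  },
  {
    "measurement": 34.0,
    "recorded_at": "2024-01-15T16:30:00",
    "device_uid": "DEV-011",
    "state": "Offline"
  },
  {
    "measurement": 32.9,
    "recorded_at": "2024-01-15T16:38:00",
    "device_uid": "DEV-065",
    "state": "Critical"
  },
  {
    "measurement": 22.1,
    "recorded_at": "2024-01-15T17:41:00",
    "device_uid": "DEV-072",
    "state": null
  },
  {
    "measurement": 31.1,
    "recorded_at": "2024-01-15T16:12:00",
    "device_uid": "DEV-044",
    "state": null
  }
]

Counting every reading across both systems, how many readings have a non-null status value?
4

Schema mapping: "health" (sensor_array_1) = "state" (sensor_array_3) = status

Non-null in sensor_array_1: 2
Non-null in sensor_array_3: 2

Total non-null: 2 + 2 = 4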